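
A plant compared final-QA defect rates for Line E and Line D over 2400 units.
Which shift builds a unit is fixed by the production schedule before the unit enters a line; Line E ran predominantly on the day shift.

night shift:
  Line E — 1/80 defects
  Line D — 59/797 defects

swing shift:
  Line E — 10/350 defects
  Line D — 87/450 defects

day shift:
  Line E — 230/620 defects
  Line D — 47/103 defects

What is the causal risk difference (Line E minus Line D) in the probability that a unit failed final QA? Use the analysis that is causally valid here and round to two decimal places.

Since shift is a pre-existing factor (not a product of the line) and it affects the outcome on its own, it is a confounder. The stratified rates, not the pooled rate, identify the causal effect.
Adjusting over the population distribution of shift: 0.365·(0.013−0.074) + 0.333·(0.029−0.193) + 0.301·(0.371−0.456) = -0.103.

-0.10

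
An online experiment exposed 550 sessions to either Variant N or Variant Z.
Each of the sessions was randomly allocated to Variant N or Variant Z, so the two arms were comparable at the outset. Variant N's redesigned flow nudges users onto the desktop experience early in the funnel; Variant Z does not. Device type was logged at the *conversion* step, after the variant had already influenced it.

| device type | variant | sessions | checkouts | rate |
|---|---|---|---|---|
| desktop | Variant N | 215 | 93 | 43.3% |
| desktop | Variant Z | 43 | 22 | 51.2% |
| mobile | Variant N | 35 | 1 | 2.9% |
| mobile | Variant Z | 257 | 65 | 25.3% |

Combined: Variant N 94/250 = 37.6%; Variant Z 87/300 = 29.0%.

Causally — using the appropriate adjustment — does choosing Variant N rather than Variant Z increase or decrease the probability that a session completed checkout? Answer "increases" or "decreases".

Device type here is a post-treatment variable shaped by the variant; conditioning on it would introduce bias rather than remove it. The overall comparison is the causal one.
Pooled: Variant N 37.6% vs Variant Z 29.0%; Variant N is higher overall.

increases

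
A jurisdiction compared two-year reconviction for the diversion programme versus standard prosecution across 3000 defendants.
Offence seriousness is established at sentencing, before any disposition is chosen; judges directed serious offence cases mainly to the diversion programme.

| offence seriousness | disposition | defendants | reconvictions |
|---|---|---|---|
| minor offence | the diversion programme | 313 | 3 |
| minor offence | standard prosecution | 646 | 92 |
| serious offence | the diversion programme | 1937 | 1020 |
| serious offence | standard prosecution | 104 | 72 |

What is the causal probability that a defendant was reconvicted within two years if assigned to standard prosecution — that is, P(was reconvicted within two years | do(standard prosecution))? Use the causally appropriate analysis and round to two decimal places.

0.52

Within every offence seriousness level the diversion programme has the lower rate, yet pooled standard prosecution does — Simpson's reversal.
Offence seriousness is set before the disposition has any effect — it is not caused by the disposition — and it independently drives the outcome. That makes it a confounder, so the causal comparison is within offence seriousness levels.
Standardising standard prosecution to the population offence seriousness mix: 0.320·92/646 + 0.680·72/104 = 0.517.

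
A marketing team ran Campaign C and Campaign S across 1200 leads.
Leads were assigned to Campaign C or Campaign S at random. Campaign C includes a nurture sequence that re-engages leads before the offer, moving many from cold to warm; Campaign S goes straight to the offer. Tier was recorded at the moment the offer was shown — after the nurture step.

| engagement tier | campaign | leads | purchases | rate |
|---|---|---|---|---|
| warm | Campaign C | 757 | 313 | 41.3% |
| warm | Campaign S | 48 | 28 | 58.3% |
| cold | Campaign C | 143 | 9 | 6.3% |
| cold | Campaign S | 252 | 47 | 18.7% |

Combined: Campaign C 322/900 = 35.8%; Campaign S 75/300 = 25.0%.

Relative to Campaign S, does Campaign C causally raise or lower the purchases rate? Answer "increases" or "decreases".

increases

The distribution of engagement tier is itself part of what the campaign does — it is an intermediate outcome. Holding it fixed would remove that part of the effect; the total effect is the pooled difference.
Pooled: Campaign C 35.8% vs Campaign S 25.0%; Campaign C is higher overall.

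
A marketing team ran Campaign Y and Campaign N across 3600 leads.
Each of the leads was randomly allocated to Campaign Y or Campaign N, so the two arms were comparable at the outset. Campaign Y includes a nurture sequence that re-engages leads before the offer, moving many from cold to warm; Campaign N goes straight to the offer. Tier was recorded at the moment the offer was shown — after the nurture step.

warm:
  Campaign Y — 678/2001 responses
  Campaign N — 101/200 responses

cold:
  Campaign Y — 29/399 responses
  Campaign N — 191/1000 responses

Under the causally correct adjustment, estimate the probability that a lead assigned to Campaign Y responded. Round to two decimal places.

0.29

Within every engagement tier level Campaign N has the higher rate, yet pooled Campaign Y does — Simpson's reversal.
Engagement tier is downstream of the campaign. One should not condition on a consequence of treatment, so the overall rates are the right comparison.
So P(outcome | do(Campaign Y)) is just the pooled rate for Campaign Y: 707/2400 = 0.295.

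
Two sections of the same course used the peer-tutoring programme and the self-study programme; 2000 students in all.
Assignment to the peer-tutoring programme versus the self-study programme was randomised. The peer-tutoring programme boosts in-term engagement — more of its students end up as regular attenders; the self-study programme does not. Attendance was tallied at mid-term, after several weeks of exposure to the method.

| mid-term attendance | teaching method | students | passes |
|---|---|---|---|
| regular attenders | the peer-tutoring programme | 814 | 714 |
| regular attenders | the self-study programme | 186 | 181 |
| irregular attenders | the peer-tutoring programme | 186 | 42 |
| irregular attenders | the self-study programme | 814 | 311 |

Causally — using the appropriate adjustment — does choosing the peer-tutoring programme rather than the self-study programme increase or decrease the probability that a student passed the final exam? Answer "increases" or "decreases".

increases

the self-study programme is higher inside every mid-term attendance stratum but the peer-tutoring programme is higher in aggregate. Whether to stratify depends on how mid-term attendance relates to the teaching method.
The distribution of mid-term attendance is itself part of what the teaching method does — it is an intermediate outcome. Holding it fixed would remove that part of the effect; the total effect is the pooled difference.
Pooled: the peer-tutoring programme 75.6% vs the self-study programme 49.2%; the peer-tutoring programme is higher overall.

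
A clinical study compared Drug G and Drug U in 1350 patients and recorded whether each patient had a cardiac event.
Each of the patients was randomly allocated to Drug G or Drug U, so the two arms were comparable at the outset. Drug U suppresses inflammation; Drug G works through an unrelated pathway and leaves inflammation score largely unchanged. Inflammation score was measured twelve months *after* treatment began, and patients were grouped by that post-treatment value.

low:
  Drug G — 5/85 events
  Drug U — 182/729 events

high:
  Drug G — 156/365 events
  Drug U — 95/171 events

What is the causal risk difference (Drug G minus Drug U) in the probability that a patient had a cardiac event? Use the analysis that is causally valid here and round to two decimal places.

The inflammation score-specific comparison favours Drug G throughout, but the pooled figures favour Drug U. The question is whether to condition on inflammation score.
Inflammation score is recorded after the drug and is itself shifted by it — it sits on the causal path from drug to outcome. Conditioning on a mediator would strip out part of the effect we want; the pooled comparison gives the total causal effect.
The causal difference is the pooled difference: 0.358 − 0.308 = +0.050.

+0.05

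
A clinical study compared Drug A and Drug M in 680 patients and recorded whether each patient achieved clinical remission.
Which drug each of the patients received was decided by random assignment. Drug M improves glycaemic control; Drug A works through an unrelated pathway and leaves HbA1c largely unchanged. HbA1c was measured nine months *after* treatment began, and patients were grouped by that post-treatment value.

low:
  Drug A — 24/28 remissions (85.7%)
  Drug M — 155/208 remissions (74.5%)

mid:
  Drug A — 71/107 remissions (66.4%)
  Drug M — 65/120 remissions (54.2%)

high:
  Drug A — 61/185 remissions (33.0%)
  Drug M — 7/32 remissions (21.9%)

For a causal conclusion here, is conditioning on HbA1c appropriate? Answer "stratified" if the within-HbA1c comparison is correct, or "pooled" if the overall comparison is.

pooled

The distribution of HbA1c is itself part of what the drug does — it is an intermediate outcome. Holding it fixed would remove that part of the effect; the total effect is the pooled difference.
Pooled: Drug A 48.8% vs Drug M 63.1%; Drug M is higher overall.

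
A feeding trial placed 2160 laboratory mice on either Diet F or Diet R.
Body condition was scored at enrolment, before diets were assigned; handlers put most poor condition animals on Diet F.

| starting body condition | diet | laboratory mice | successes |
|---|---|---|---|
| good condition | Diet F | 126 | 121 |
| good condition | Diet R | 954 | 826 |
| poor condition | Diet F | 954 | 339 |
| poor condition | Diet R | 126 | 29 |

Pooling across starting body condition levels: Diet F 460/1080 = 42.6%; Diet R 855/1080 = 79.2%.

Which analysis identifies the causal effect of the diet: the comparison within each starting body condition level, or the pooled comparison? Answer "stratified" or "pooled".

The stratified and pooled comparisons disagree (Diet F wins within each starting body condition; Diet R wins overall), so the answer turns on the causal role of starting body condition.
Since starting body condition is a pre-existing factor (not a product of the diet) and it affects the outcome on its own, it is a confounder. The stratified rates, not the pooled rate, identify the causal effect.
Within each level — good condition: 96.0% vs 86.6%; poor condition: 35.5% vs 23.0% — Diet F is higher every time.

stratified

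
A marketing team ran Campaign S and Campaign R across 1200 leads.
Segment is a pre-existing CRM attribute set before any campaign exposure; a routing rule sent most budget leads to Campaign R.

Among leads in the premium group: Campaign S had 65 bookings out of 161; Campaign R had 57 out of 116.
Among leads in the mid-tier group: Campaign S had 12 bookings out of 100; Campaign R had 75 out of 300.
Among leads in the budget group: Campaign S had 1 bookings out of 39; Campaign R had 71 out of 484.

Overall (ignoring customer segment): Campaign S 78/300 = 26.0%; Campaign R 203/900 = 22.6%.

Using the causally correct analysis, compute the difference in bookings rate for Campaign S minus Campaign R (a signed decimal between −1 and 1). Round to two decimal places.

-0.12

Here customer segment is a common cause — it drives both which campaign a case falls under and the outcome. The crude comparison mixes populations; the stratum-specific rates are the causally relevant ones.
Adjusting over the population distribution of customer segment: 0.231·(0.404−0.491) + 0.333·(0.120−0.250) + 0.436·(0.026−0.147) = -0.116.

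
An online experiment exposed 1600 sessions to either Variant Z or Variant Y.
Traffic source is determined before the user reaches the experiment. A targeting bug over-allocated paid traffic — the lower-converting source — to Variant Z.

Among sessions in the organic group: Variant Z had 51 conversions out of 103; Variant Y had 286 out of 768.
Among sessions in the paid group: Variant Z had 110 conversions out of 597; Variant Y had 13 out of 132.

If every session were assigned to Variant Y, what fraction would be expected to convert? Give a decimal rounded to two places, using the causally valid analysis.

The traffic source-specific comparison favours Variant Z throughout, but the pooled figures favour Variant Y. The question is whether to condition on traffic source.
The imbalance in traffic source arose from how sessions were allocated, not from anything the variant did; and traffic source independently affects the outcome. The pooled gap is confounded — condition on traffic source.
Standardising Variant Y to the population traffic source mix: 0.544·286/768 + 0.456·13/132 = 0.248.

0.25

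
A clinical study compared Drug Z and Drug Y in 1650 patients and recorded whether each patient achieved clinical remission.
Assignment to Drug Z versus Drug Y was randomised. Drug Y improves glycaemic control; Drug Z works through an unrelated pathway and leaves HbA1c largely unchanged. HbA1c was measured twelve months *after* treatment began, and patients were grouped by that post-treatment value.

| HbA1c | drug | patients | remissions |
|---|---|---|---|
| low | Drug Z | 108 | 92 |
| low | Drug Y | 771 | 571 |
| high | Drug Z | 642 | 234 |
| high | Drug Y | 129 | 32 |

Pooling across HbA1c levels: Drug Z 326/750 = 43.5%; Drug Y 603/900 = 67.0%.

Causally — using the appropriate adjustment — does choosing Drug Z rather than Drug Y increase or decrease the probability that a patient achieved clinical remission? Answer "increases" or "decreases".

decreases

Because the drug influences HbA1c, HbA1c is a post-treatment mediator, not a confounder. Stratifying on it would bias the estimate; the causal effect is the crude pooled difference.
Pooled: Drug Z 43.5% vs Drug Y 67.0%; Drug Y is higher overall.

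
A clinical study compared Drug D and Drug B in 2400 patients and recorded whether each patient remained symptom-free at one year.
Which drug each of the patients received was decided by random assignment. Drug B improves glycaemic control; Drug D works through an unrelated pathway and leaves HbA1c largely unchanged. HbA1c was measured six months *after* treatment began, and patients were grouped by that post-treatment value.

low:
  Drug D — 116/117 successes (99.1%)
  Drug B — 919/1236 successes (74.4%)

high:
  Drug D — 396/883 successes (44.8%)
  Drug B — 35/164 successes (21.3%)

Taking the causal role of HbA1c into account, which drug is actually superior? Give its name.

HbA1c is downstream of the drug. One should not condition on a consequence of treatment, so the overall rates are the right comparison.
Pooled: Drug D 51.2% vs Drug B 68.1%; Drug B is higher overall.

Drug B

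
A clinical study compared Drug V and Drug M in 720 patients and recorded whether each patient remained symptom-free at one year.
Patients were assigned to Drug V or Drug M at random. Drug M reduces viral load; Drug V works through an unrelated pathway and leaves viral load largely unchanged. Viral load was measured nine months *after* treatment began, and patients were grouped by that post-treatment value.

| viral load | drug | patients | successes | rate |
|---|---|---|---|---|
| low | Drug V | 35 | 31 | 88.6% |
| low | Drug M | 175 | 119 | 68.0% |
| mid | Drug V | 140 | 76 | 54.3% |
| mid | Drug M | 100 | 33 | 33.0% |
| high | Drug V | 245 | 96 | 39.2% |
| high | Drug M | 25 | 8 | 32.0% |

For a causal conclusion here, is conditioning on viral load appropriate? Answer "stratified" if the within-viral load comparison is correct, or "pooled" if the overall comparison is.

pooled

Within every viral load level Drug V has the higher rate, yet pooled Drug M does — Simpson's reversal.
Viral load lies on the pathway drug → viral load → outcome, so adjusting for it blocks the indirect effect. For the total causal effect of drug, use the unadjusted pooled rates.
Pooled: Drug V 48.3% vs Drug M 53.3%; Drug M is higher overall.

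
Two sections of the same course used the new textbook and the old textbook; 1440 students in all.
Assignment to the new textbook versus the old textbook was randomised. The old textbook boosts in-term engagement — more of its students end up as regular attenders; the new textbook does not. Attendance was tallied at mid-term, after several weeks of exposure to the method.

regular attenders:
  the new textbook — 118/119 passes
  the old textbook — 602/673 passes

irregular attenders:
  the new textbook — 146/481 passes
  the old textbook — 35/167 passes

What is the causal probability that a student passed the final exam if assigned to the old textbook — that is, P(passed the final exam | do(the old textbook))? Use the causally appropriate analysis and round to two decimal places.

the new textbook is higher inside every mid-term attendance stratum but the old textbook is higher in aggregate. Whether to stratify depends on how mid-term attendance relates to the teaching method.
Stratifying would compare teaching methods among students the teaching methods themselves sorted into mid-term attendance groups — a form of selection on an intermediate. The unconditioned pooled rates give the total causal effect.
So P(outcome | do(the old textbook)) is just the pooled rate for the old textbook: 637/840 = 0.758.

0.76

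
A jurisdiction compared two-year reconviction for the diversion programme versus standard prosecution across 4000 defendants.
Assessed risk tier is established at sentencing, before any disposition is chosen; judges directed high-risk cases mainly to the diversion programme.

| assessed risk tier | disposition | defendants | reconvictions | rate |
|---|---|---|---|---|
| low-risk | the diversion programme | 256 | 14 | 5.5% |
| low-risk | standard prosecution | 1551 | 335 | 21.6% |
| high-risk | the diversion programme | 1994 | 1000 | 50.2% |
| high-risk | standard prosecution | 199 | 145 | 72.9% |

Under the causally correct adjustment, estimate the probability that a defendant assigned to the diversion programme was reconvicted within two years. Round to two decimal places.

Since assessed risk tier is a pre-existing factor (not a product of the disposition) and it affects the outcome on its own, it is a confounder. The stratified rates, not the pooled rate, identify the causal effect.
Standardising the diversion programme to the population assessed risk tier mix: 0.452·14/256 + 0.548·1000/1994 = 0.300.

0.30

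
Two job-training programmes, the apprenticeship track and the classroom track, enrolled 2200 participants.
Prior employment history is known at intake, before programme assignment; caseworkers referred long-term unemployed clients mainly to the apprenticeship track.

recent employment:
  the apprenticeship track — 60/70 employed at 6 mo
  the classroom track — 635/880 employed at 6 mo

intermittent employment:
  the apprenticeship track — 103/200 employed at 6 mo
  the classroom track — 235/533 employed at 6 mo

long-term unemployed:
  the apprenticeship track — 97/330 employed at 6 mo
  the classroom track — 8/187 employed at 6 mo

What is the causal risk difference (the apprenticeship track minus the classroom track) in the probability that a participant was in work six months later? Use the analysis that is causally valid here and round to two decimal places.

+0.14

The stratified and pooled comparisons disagree (the apprenticeship track wins within each prior employment history; the classroom track wins overall), so the answer turns on the causal role of prior employment history.
Since prior employment history is a pre-existing factor (not a product of the programme) and it affects the outcome on its own, it is a confounder. The stratified rates, not the pooled rate, identify the causal effect.
Adjusting over the population distribution of prior employment history: 0.432·(0.857−0.722) + 0.333·(0.515−0.441) + 0.235·(0.294−0.043) = +0.142.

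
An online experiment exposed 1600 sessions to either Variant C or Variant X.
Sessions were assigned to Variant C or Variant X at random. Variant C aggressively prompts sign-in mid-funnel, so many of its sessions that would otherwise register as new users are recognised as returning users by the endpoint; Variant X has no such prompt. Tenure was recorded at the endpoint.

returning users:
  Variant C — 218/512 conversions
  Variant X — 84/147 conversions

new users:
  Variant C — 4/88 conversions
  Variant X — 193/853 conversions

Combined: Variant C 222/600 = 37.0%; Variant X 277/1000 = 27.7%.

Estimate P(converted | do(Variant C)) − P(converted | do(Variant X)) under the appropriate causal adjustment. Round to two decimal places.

The distribution of user tenure is itself part of what the variant does — it is an intermediate outcome. Holding it fixed would remove that part of the effect; the total effect is the pooled difference.
The causal difference is the pooled difference: 0.370 − 0.277 = +0.093.

+0.09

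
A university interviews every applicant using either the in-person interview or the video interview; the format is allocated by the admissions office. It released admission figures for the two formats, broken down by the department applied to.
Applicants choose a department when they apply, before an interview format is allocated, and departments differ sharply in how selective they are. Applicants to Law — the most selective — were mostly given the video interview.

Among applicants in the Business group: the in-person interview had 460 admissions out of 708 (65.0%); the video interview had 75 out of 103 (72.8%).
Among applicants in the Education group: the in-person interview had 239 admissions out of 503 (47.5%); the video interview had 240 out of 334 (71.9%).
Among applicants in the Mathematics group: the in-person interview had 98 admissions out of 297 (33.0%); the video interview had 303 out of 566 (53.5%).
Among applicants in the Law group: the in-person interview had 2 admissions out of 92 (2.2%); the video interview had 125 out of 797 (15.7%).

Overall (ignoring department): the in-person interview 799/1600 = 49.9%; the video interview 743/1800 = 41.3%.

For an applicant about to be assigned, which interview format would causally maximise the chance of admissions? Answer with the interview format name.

the video interview

The department-specific comparison favours the video interview throughout, but the pooled figures favour the in-person interview. The question is whether to condition on department.
The imbalance in department arose from how applicants were allocated, not from anything the interview format did; and department independently affects the outcome. The pooled gap is confounded — condition on department.
Within each level — Business: 65.0% vs 72.8%; Education: 47.5% vs 71.9%; Mathematics: 33.0% vs 53.5%; Law: 2.2% vs 15.7% — the video interview is higher every time.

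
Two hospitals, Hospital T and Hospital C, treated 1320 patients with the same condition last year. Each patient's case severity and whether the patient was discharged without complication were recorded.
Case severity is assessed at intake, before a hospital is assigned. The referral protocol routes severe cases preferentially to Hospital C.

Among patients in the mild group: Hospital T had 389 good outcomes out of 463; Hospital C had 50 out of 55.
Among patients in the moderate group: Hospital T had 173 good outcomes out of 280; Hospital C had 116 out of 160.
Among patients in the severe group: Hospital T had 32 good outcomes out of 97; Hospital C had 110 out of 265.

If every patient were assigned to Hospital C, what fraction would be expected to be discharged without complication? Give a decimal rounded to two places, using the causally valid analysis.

Hospital C is higher inside every case severity stratum but Hospital T is higher in aggregate. Whether to stratify depends on how case severity relates to the hospital.
The imbalance in case severity arose from how patients were allocated, not from anything the hospital did; and case severity independently affects the outcome. The pooled gap is confounded — condition on case severity.
Standardising Hospital C to the population case severity mix: 0.392·50/55 + 0.333·116/160 + 0.274·110/265 = 0.712.

0.71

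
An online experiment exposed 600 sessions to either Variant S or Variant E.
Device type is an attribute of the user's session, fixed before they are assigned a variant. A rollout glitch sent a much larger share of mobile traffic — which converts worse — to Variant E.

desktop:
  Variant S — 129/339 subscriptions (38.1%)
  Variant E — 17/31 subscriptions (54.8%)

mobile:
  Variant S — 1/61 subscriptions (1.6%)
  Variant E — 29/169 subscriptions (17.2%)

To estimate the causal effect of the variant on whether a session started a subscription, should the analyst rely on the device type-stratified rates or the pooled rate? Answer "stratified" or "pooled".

stratified

Since device type is a pre-existing factor (not a product of the variant) and it affects the outcome on its own, it is a confounder. The stratified rates, not the pooled rate, identify the causal effect.
Within each level — desktop: 38.1% vs 54.8%; mobile: 1.6% vs 17.2% — Variant E is higher every time.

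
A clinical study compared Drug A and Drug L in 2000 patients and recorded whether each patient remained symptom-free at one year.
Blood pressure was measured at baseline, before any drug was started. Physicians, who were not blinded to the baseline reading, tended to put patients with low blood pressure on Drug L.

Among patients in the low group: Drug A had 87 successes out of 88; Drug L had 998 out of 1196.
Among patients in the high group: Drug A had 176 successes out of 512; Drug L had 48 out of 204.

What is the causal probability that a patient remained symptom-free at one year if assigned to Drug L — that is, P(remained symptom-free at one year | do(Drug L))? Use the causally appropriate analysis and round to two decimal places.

0.62

Blood pressure is set before the drug has any effect — it is not caused by the drug — and it independently drives the outcome. That makes it a confounder, so the causal comparison is within blood pressure levels.
Standardising Drug L to the population blood pressure mix: 0.642·998/1196 + 0.358·48/204 = 0.620.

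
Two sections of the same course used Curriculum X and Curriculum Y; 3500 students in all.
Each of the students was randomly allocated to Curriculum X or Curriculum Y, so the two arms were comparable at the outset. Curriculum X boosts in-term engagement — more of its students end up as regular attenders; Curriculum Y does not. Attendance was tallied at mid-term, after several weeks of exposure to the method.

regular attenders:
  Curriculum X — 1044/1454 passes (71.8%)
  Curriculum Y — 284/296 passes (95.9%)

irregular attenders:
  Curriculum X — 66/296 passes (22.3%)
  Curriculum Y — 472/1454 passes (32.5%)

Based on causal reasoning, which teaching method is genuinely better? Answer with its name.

Curriculum Y is higher inside every mid-term attendance stratum but Curriculum X is higher in aggregate. Whether to stratify depends on how mid-term attendance relates to the teaching method.
Mid-term attendance is recorded after the teaching method and is itself shifted by it — it sits on the causal path from teaching method to outcome. Conditioning on a mediator would strip out part of the effect we want; the pooled comparison gives the total causal effect.
Pooled: Curriculum X 63.4% vs Curriculum Y 43.2%; Curriculum X is higher overall.

Curriculum X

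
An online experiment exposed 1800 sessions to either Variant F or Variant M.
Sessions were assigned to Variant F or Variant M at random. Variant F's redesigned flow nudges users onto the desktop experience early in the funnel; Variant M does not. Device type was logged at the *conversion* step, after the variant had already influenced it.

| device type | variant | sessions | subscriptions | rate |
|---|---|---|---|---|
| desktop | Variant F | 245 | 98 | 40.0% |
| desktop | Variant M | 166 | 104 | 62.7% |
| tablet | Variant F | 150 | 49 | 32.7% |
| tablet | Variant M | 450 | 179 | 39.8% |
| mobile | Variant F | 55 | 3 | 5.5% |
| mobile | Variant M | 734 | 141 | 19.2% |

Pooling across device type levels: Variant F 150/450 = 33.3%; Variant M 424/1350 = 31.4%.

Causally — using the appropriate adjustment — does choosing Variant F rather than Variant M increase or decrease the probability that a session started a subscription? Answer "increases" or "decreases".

increases

Device type is recorded after the variant and is itself shifted by it — it sits on the causal path from variant to outcome. Conditioning on a mediator would strip out part of the effect we want; the pooled comparison gives the total causal effect.
Pooled: Variant F 33.3% vs Variant M 31.4%; Variant F is higher overall.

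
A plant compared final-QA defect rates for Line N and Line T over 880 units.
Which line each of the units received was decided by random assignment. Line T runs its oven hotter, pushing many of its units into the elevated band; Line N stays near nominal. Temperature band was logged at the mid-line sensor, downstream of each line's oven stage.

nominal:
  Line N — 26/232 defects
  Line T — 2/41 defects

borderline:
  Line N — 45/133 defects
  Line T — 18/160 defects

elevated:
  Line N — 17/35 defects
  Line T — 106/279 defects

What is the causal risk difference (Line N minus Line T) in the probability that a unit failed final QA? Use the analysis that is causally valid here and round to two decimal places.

-0.04

The stratified and pooled comparisons disagree (Line T wins within each in-process temperature band; Line N wins overall), so the answer turns on the causal role of in-process temperature band.
In-process temperature band is recorded after the line and is itself shifted by it — it sits on the causal path from line to outcome. Conditioning on a mediator would strip out part of the effect we want; the pooled comparison gives the total causal effect.
The causal difference is the pooled difference: 0.220 − 0.263 = -0.043.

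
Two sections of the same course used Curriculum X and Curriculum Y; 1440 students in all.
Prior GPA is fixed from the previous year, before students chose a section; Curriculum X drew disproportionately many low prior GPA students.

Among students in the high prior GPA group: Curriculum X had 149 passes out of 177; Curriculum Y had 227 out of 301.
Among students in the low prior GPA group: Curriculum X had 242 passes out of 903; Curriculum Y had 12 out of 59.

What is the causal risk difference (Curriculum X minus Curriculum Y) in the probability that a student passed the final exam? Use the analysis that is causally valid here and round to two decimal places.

Prior GPA band is set before the teaching method has any effect — it is not caused by the teaching method — and it independently drives the outcome. That makes it a confounder, so the causal comparison is within prior GPA band levels.
Adjusting over the population distribution of prior GPA band: 0.332·(0.842−0.754) + 0.668·(0.268−0.203) = +0.072.

+0.07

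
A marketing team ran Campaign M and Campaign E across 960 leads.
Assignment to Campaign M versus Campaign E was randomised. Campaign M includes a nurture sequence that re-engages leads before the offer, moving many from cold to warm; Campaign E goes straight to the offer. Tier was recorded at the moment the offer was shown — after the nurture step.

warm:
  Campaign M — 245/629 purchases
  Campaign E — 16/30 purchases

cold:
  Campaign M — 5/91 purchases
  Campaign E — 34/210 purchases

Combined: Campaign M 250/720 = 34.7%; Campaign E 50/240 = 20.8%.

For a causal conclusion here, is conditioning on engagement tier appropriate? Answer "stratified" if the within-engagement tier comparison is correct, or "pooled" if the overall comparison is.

The engagement tier-specific comparison favours Campaign E throughout, but the pooled figures favour Campaign M. The question is whether to condition on engagement tier.
Engagement tier is recorded after the campaign and is itself shifted by it — it sits on the causal path from campaign to outcome. Conditioning on a mediator would strip out part of the effect we want; the pooled comparison gives the total causal effect.
Pooled: Campaign M 34.7% vs Campaign E 20.8%; Campaign M is higher overall.

pooled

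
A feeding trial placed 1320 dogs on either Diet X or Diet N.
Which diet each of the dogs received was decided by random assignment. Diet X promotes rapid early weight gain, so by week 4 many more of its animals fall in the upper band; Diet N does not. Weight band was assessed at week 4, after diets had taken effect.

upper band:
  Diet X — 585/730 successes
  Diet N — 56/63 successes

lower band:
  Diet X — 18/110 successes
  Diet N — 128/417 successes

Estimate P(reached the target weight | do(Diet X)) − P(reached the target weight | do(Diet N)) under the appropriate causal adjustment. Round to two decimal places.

+0.33

The week-4 weight band-specific comparison favours Diet N throughout, but the pooled figures favour Diet X. The question is whether to condition on week-4 weight band.
Week-4 weight band here is a post-treatment variable shaped by the diet; conditioning on it would introduce bias rather than remove it. The overall comparison is the causal one.
The causal difference is the pooled difference: 0.718 − 0.383 = +0.335.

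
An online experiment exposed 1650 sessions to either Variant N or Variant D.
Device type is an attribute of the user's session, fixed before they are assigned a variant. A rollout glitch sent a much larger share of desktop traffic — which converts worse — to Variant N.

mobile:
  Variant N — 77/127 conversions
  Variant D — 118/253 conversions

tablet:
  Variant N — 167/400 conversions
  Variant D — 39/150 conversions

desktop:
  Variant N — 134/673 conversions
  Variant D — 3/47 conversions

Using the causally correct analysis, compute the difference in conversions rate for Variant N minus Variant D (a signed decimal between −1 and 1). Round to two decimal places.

The device type-specific comparison favours Variant N throughout, but the pooled figures favour Variant D. The question is whether to condition on device type.
The imbalance in device type arose from how sessions were allocated, not from anything the variant did; and device type independently affects the outcome. The pooled gap is confounded — condition on device type.
Adjusting over the population distribution of device type: 0.230·(0.606−0.466) + 0.333·(0.417−0.260) + 0.436·(0.199−0.064) = +0.144.

+0.14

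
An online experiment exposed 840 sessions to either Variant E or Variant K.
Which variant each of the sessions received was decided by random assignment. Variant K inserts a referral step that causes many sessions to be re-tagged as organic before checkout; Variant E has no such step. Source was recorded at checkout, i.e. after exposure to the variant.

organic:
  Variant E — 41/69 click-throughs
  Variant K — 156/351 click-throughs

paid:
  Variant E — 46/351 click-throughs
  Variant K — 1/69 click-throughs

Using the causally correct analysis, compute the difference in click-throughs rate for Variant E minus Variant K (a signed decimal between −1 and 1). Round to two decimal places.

-0.17

Variant E is higher inside every traffic source stratum but Variant K is higher in aggregate. Whether to stratify depends on how traffic source relates to the variant.
Traffic source is recorded after the variant and is itself shifted by it — it sits on the causal path from variant to outcome. Conditioning on a mediator would strip out part of the effect we want; the pooled comparison gives the total causal effect.
The causal difference is the pooled difference: 0.207 − 0.374 = -0.167.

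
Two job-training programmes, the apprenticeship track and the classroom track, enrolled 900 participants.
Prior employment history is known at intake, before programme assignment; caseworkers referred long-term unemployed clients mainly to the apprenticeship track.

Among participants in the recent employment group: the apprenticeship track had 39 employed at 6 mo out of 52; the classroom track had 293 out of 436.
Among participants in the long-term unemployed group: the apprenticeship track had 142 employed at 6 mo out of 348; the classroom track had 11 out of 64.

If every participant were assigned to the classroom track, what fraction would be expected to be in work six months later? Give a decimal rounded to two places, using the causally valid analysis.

the apprenticeship track is higher inside every prior employment history stratum but the classroom track is higher in aggregate. Whether to stratify depends on how prior employment history relates to the programme.
Nothing the programme does changes prior employment history; the imbalance is an allocation artefact. With prior employment history also predicting the outcome, the pooled figure is confounded, and the within-stratum comparison is the causal one.
Standardising the classroom track to the population prior employment history mix: 0.542·293/436 + 0.458·11/64 = 0.443.

0.44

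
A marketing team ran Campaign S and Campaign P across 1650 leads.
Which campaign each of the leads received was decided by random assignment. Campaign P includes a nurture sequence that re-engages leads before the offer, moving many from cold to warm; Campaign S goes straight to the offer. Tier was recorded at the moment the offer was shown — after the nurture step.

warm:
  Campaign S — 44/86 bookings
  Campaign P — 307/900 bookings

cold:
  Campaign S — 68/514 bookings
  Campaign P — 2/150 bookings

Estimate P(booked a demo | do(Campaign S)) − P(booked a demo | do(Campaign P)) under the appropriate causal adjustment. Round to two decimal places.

-0.11

Engagement tier is recorded after the campaign and is itself shifted by it — it sits on the causal path from campaign to outcome. Conditioning on a mediator would strip out part of the effect we want; the pooled comparison gives the total causal effect.
The causal difference is the pooled difference: 0.187 − 0.294 = -0.108.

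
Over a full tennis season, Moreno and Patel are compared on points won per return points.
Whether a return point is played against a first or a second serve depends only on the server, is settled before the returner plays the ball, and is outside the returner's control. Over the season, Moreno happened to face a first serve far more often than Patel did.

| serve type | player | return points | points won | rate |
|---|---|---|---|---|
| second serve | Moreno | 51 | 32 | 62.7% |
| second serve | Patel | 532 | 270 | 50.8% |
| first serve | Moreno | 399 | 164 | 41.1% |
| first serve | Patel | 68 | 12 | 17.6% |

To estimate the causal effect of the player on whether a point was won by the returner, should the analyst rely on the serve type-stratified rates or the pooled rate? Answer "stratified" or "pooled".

The serve type-specific comparison favours Moreno throughout, but the pooled figures favour Patel. The question is whether to condition on serve type.
Serve type is set before the player has any effect — it is not caused by the player — and it independently drives the outcome. That makes it a confounder, so the causal comparison is within serve type levels.
Within each level — second serve: 62.7% vs 50.8%; first serve: 41.1% vs 17.6% — Moreno is higher every time.

stratified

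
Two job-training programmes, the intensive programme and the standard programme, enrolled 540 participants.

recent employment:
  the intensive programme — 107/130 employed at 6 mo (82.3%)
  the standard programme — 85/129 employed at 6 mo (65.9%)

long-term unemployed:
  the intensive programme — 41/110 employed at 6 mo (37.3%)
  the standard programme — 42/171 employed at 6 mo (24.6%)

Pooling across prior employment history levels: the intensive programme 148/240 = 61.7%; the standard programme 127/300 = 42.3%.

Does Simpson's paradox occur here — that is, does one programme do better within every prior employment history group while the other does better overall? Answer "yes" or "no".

Within each prior employment history level (recent employment 82.3% vs 65.9%; long-term unemployed 37.3% vs 24.6%), the intensive programme has the higher rate every time. Pooled: 61.7% vs 42.3% — the intensive programme has the higher rate overall. They agree.

no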